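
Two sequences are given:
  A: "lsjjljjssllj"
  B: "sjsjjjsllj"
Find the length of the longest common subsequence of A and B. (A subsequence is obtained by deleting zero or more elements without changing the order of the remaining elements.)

9

A longest common subsequence is sjjjjsllj (length 9); the LCS DP confirms no longer common subsequence exists.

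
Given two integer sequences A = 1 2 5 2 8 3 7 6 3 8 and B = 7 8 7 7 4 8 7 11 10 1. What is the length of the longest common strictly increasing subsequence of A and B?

A longest common strictly increasing subsequence is 7, 8 (length 2); it appears in order in both A and B, and no longer such subsequence exists.

2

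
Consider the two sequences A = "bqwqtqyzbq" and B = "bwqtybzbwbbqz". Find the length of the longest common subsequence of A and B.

8

Backtracking the LCS table gives one alignment: b (A1,B1) → w (A3,B2) → q (A4,B3) → t (A5,B4) → y (A7,B5) → z (A8,B7) → b (A9,B11) → q (A10,B12).
So the longest common subsequence has length 8.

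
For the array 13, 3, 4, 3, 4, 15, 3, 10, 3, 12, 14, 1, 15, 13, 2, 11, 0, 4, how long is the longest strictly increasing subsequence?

One longest increasing subsequence is 3, 4, 10, 12, 14, 15 (positions 2,3,8,10,11,13), of length 6; no longer one exists.

6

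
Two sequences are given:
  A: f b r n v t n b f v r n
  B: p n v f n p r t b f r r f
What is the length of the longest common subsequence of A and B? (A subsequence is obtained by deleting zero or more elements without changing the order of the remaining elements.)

6

Backtracking the LCS table gives one alignment: f (A1,B4) → r (A3,B7) → t (A6,B8) → b (A8,B9) → f (A9,B10) → r (A11,B12).
So the longest common subsequence has length 6.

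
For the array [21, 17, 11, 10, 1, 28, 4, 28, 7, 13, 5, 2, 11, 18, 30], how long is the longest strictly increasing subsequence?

Scanning left to right, the best length ending at each element is: 21→1, 17→1, 11→1, 10→1, 1→1, 28→2, 4→2, 28→3, 7→3, 13→4, 5→3, 2→2, 11→4, 18→5, 30→6.
So the longest increasing subsequence has length 6, e.g. 1, 4, 7, 13, 18, 30.

6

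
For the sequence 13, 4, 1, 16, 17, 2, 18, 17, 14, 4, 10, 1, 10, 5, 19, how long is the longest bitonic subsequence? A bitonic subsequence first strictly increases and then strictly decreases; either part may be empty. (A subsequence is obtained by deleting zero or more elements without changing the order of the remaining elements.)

8

Let inc[i] be the LIS ending at i and dec[i] the longest strictly decreasing subsequence starting at i. inc = [1, 1, 1, 2, 3, 2, 4, 3, 3, 3, 4, 1, 4, 4, 5], dec = [4, 3, 1, 4, 4, 2, 5, 4, 3, 2, 2, 1, 2, 1, 1].
max_i inc[i]+dec[i]−1 = 8, with one witness 13, 16, 17, 18, 17, 14, 10, 5.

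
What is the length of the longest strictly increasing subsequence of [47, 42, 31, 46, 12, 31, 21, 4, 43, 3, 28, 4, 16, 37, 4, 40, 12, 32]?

Let dp[i] be the longest increasing subsequence ending at position i. Then dp = [1, 1, 1, 2, 1, 2, 2, 1, 3, 1, 3, 2, 3, 4, 2, 5, 3, 4].
The maximum is 5; one witness is 12, 21, 28, 37, 40 at positions 5,7,11,14,16.

5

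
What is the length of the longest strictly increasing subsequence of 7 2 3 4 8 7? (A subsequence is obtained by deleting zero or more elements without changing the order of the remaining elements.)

Let dp[i] be the longest increasing subsequence ending at position i. Then dp = [1, 1, 2, 3, 4, 4].
The maximum is 4; one witness is 2, 3, 4, 8 at positions 2,3,4,5.

4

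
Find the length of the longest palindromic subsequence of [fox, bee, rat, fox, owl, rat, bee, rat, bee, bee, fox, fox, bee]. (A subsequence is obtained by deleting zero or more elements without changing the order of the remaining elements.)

7

One longest palindromic subsequence is bee fox bee bee bee fox bee (positions 2,4,7,9,10,12,13); it reads the same forward and backward, and the interval DP gives dp[1][13] = 7.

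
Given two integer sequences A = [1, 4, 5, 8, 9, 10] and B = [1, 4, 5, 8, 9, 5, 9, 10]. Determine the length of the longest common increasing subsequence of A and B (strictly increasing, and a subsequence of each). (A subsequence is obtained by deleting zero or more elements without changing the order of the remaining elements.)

6

A longest common strictly increasing subsequence is 1, 4, 5, 8, 9, 10 (length 6); it appears in order in both A and B, and no longer such subsequence exists.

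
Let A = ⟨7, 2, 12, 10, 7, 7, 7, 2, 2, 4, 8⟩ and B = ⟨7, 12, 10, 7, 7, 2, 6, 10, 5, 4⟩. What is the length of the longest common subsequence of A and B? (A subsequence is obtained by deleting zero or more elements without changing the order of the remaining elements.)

A longest common subsequence is 7, 12, 10, 7, 7, 2, 4 (length 7); the LCS DP confirms no longer common subsequence exists.

7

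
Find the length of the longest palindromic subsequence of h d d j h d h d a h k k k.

7

One longest palindromic subsequence is hdhdhdh (positions 1,3,5,6,7,8,10); it reads the same forward and backward, and the interval DP gives dp[1][13] = 7.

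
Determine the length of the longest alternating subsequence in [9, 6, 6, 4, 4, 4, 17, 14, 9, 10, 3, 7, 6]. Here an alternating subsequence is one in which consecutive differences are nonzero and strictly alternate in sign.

A longest alternating subsequence is 9, 6, 17, 9, 10, 3, 7, 6 (positions 1,2,7,9,10,11,12,13); its 7 consecutive differences strictly alternate in sign, and length 8 is optimal.

8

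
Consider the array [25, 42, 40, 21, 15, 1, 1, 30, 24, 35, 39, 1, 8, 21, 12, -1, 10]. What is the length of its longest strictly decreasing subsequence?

Let dp[i] be the longest decreasing subsequence ending at position i. Then dp = [1, 1, 2, 3, 4, 5, 5, 3, 4, 3, 3, 5, 5, 5, 6, 7, 7].
The maximum is 7; one witness is 42, 40, 30, 24, 21, 12, -1 at positions 2,3,8,9,14,15,16.

7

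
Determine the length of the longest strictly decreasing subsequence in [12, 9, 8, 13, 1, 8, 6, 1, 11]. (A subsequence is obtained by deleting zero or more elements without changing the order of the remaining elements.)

One longest decreasing subsequence is 12, 9, 8, 6, 1 (positions 1,2,3,7,8), of length 5; no longer one exists.

5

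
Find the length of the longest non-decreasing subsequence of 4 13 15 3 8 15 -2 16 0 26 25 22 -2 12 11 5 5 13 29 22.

7

Scanning left to right, the best length ending at each element is: 4→1, 13→2, 15→3, 3→1, 8→2, 15→4, -2→1, 16→5, 0→2, 26→6, 25→6, 22→6, -2→2, 12→3, 11→3, 5→3, 5→4, 13→5, 29→7, 22→7.
So the longest non-decreasing subsequence has length 7, e.g. 4, 13, 15, 15, 16, 26, 29.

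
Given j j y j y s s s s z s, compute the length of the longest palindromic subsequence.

One longest palindromic subsequence is sssss (positions 6,7,8,9,11); it reads the same forward and backward, and the interval DP gives dp[1][11] = 5.

5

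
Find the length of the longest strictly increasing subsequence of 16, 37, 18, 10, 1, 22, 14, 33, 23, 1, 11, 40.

5

Let dp[i] be the longest increasing subsequence ending at position i. Then dp = [1, 2, 2, 1, 1, 3, 2, 4, 4, 1, 2, 5].
The maximum is 5; one witness is 16, 18, 22, 33, 40 at positions 1,3,6,8,12.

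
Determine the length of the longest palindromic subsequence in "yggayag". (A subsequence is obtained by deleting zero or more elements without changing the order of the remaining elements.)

One longest palindromic subsequence is gayag (positions 2,4,5,6,7); it reads the same forward and backward, and the interval DP gives dp[1][7] = 5.

5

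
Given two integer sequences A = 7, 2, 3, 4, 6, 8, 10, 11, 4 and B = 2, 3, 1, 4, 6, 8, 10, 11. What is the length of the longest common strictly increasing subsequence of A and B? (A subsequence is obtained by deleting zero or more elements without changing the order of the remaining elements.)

A longest common strictly increasing subsequence is 2, 3, 4, 6, 8, 10, 11 (length 7); it appears in order in both A and B, and no longer such subsequence exists.

7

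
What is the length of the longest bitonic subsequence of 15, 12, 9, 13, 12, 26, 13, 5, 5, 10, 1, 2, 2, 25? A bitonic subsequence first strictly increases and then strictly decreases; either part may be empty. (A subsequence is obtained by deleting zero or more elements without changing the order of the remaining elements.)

Let inc[i] be the LIS ending at i and dec[i] the longest strictly decreasing subsequence starting at i. inc = [1, 1, 1, 2, 2, 3, 3, 1, 1, 2, 1, 2, 2, 4], dec = [5, 4, 3, 4, 3, 4, 3, 2, 2, 2, 1, 1, 1, 1].
max_i inc[i]+dec[i]−1 = 6, with one witness 12, 13, 26, 13, 10, 2.

6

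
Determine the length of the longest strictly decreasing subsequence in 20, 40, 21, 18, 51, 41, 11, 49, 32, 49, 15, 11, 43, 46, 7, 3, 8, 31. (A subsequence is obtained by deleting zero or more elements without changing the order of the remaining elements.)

One longest decreasing subsequence is 40, 21, 18, 15, 11, 7, 3 (positions 2,3,4,11,12,15,16), of length 7; no longer one exists.

7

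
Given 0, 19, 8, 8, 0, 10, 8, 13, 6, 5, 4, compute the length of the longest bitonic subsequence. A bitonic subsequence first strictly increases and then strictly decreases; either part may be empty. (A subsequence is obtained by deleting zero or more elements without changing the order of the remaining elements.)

7

One longest bitonic subsequence is 0, 19, 10, 8, 6, 5, 4 (positions 1,2,6,7,9,10,11): it rises to 19 then falls. Length 7 is optimal.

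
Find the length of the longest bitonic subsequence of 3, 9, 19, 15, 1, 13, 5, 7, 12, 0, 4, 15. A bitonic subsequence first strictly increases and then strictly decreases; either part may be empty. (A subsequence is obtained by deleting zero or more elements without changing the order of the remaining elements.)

One longest bitonic subsequence is 3, 9, 19, 15, 13, 12, 4 (positions 1,2,3,4,6,9,11): it rises to 19 then falls. Length 7 is optimal.

7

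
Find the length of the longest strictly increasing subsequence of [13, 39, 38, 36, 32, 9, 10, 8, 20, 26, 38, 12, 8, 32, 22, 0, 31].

5

Scanning left to right, the best length ending at each element is: 13→1, 39→2, 38→2, 36→2, 32→2, 9→1, 10→2, 8→1, 20→3, 26→4, 38→5, 12→3, 8→1, 32→5, 22→4, 0→1, 31→5.
So the longest increasing subsequence has length 5, e.g. 9, 10, 20, 26, 38.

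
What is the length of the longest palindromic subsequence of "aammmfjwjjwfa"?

8

One longest palindromic subsequence is afwjjwfa (positions 1,6,8,9,10,11,12,13); it reads the same forward and backward, and the interval DP gives dp[1][13] = 8.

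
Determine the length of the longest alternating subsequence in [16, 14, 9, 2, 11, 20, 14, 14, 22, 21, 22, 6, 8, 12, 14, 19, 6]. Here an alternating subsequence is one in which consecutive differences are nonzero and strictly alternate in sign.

10

A longest alternating subsequence is 16, 14, 20, 14, 22, 21, 22, 6, 8, 6 (positions 1,2,6,7,9,10,11,12,13,17); its 9 consecutive differences strictly alternate in sign, and length 10 is optimal.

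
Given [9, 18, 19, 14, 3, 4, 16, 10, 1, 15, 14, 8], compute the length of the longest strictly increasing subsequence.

4

Scanning left to right, the best length ending at each element is: 9→1, 18→2, 19→3, 14→2, 3→1, 4→2, 16→3, 10→3, 1→1, 15→4, 14→4, 8→3.
So the longest increasing subsequence has length 4, e.g. 3, 4, 10, 15.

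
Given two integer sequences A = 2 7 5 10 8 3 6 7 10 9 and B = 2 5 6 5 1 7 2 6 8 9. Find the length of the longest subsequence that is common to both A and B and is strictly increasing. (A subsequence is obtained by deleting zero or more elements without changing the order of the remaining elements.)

5

For each value that appears in both, track the longest common increasing run ending there.
The best achievable length is 5; one witness is 2, 5, 6, 7, 9 (A-positions 1,3,7,8,10, B-positions 1,2,3,6,10).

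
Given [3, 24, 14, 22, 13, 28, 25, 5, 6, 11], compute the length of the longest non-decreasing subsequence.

Let dp[i] be the longest non-decreasing subsequence ending at position i. Then dp = [1, 2, 2, 3, 2, 4, 4, 2, 3, 4].
The maximum is 4; one witness is 3, 14, 22, 28 at positions 1,3,4,6.

4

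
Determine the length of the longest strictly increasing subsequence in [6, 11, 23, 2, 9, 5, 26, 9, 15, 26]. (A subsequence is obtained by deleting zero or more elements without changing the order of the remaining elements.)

One longest increasing subsequence is 2, 5, 9, 15, 26 (positions 4,6,8,9,10), of length 5; no longer one exists.

5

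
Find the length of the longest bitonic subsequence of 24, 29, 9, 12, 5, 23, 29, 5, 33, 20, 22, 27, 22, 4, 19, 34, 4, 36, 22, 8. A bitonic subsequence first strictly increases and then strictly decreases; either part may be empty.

One longest bitonic subsequence is 9, 12, 23, 29, 33, 27, 22, 19, 8 (positions 3,4,6,7,9,12,13,15,20): it rises to 33 then falls. Length 9 is optimal.

9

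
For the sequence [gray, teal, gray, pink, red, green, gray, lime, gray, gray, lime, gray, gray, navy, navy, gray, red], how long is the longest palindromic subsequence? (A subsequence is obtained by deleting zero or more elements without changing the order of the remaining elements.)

10

One longest palindromic subsequence is gray gray gray lime gray gray lime gray gray gray (positions 1,3,7,8,9,10,11,12,13,16); it reads the same forward and backward, and the interval DP gives dp[1][17] = 10.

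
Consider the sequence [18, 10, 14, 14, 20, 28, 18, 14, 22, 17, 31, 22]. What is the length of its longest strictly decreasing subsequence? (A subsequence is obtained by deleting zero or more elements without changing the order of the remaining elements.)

3

Let dp[i] be the longest decreasing subsequence ending at position i. Then dp = [1, 2, 2, 2, 1, 1, 2, 3, 2, 3, 1, 2].
The maximum is 3; one witness is 20, 18, 14 at positions 5,7,8.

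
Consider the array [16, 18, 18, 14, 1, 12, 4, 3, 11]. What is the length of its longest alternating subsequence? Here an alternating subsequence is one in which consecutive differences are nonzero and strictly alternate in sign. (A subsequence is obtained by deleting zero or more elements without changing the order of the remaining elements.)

6

A longest alternating subsequence is 16, 18, 1, 12, 4, 11 (positions 1,2,5,6,7,9); its 5 consecutive differences strictly alternate in sign, and length 6 is optimal.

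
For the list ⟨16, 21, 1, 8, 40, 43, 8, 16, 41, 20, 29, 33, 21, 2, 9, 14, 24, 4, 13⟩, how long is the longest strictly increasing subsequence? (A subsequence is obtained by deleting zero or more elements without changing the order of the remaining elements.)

Let dp[i] be the longest increasing subsequence ending at position i. Then dp = [1, 2, 1, 2, 3, 4, 2, 3, 4, 4, 5, 6, 5, 2, 3, 4, 6, 3, 4].
The maximum is 6; one witness is 1, 8, 16, 20, 29, 33 at positions 3,4,8,10,11,12.

6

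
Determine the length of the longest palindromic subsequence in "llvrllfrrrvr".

6

One longest palindromic subsequence is vrrrrv (positions 3,4,8,9,10,11); it reads the same forward and backward, and the interval DP gives dp[1][12] = 6.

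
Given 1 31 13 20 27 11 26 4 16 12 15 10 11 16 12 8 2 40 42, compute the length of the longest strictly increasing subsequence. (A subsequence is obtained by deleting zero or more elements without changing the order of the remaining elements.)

Scanning left to right, the best length ending at each element is: 1→1, 31→2, 13→2, 20→3, 27→4, 11→2, 26→4, 4→2, 16→3, 12→3, 15→4, 10→3, 11→4, 16→5, 12→5, 8→3, 2→2, 40→6, 42→7.
So the longest increasing subsequence has length 7, e.g. 1, 11, 12, 15, 16, 40, 42.

7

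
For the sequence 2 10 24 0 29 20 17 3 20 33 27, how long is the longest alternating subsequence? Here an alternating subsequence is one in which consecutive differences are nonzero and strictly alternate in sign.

7

Track the best alternating length ending on an up-step vs a down-step at each position: up/down = 1/1, 2/1, 2/1, 1/3, 4/1, 4/5, 4/5, 4/5, 6/5, 6/1, 6/7.
The maximum over both is 7; one such subsequence is 2, 10, 0, 29, 20, 33, 27.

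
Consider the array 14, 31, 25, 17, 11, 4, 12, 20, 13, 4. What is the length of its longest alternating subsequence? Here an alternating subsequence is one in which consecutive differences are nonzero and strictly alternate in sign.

Track the best alternating length ending on an up-step vs a down-step at each position: up/down = 1/1, 2/1, 2/3, 2/3, 1/3, 1/3, 4/3, 4/3, 4/5, 1/5.
The maximum over both is 5; one such subsequence is 14, 31, 17, 20, 13.

5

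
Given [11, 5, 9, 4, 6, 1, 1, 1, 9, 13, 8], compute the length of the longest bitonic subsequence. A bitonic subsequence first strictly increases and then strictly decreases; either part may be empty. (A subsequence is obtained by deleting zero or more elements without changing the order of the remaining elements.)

One longest bitonic subsequence is 5, 6, 9, 13, 8 (positions 2,5,9,10,11): it rises to 13 then falls. Length 5 is optimal.

5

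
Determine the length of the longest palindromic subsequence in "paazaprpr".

One longest palindromic subsequence is pazap (positions 1,3,4,5,8); it reads the same forward and backward, and the interval DP gives dp[1][9] = 5.

5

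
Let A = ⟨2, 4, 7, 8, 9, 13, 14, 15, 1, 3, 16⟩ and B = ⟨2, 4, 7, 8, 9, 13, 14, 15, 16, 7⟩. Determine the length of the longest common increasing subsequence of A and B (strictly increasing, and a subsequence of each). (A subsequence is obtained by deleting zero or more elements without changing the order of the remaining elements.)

A longest common strictly increasing subsequence is 2, 4, 7, 8, 9, 13, 14, 15, 16 (length 9); it appears in order in both A and B, and no longer such subsequence exists.

9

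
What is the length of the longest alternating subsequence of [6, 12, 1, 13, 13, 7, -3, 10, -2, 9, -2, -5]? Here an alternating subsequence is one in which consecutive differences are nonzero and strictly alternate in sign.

9

Track the best alternating length ending on an up-step vs a down-step at each position: up/down = 1/1, 2/1, 1/3, 4/1, 4/1, 4/5, 1/5, 6/5, 6/7, 8/7, 6/9, 1/9.
The maximum over both is 9; one such subsequence is 6, 12, 1, 13, 7, 10, -2, 9, -2.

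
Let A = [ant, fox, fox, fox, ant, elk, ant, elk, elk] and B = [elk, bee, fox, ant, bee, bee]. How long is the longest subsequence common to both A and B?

A longest common subsequence is fox, ant (length 2); the LCS DP confirms no longer common subsequence exists.

2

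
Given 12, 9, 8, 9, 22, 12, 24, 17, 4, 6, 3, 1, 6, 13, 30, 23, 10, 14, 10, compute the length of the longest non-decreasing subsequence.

One longest non-decreasing subsequence is 9, 9, 22, 24, 30 (positions 2,4,5,7,15), of length 5; no longer one exists.

5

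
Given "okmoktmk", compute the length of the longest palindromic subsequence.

5

One longest palindromic subsequence is kmtmk (positions 2,3,6,7,8); it reads the same forward and backward, and the interval DP gives dp[1][8] = 5.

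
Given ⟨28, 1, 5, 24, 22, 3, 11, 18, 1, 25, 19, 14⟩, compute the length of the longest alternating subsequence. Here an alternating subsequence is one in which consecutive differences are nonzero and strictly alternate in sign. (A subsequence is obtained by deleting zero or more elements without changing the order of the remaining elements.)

Track the best alternating length ending on an up-step vs a down-step at each position: up/down = 1/1, 1/2, 3/2, 3/2, 3/4, 3/4, 5/4, 5/4, 1/6, 7/2, 7/8, 7/8.
The maximum over both is 8; one such subsequence is 28, 1, 5, 3, 11, 1, 25, 19.

8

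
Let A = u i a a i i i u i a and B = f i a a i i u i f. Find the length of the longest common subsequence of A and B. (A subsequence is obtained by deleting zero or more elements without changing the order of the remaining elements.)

A longest common subsequence is iaaiiui (length 7); the LCS DP confirms no longer common subsequence exists.

7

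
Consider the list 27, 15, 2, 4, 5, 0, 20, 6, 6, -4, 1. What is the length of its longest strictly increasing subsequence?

4

One longest increasing subsequence is 2, 4, 5, 20 (positions 3,4,5,7), of length 4; no longer one exists.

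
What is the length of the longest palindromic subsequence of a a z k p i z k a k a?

Using dp[i][j] = 2 + dp[i+1][j−1] if the ends match, else max(dp[i+1][j], dp[i][j−1]):
dp[1][11] = 7. A witness is aakzkaa at positions 1,2,4,7,8,9,11.

7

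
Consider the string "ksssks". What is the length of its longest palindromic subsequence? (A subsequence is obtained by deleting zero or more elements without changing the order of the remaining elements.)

5

Using dp[i][j] = 2 + dp[i+1][j−1] if the ends match, else max(dp[i+1][j], dp[i][j−1]):
dp[1][6] = 5. A witness is ksssk at positions 1,2,3,4,5.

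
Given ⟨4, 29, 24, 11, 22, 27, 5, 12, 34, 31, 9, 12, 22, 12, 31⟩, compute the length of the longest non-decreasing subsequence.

One longest non-decreasing subsequence is 4, 11, 22, 27, 31, 31 (positions 1,4,5,6,10,15), of length 6; no longer one exists.

6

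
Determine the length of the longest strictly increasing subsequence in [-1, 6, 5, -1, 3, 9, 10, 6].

One longest increasing subsequence is -1, 6, 9, 10 (positions 1,2,6,7), of length 4; no longer one exists.

4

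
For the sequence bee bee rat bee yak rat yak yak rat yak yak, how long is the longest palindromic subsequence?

One longest palindromic subsequence is yak rat yak yak rat yak (positions 5,6,7,8,9,11); it reads the same forward and backward, and the interval DP gives dp[1][11] = 6.

6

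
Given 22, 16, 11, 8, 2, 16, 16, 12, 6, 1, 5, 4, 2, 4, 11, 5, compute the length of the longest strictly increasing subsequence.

4

Let dp[i] be the longest increasing subsequence ending at position i. Then dp = [1, 1, 1, 1, 1, 2, 2, 2, 2, 1, 2, 2, 2, 3, 4, 4].
The maximum is 4; one witness is 1, 2, 4, 11 at positions 10,13,14,15.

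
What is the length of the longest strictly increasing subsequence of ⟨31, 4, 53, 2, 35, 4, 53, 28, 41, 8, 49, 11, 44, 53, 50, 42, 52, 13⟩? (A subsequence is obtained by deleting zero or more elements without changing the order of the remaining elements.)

Let dp[i] be the longest increasing subsequence ending at position i. Then dp = [1, 1, 2, 1, 2, 2, 3, 3, 4, 3, 5, 4, 5, 6, 6, 5, 7, 5].
The maximum is 7; one witness is 2, 4, 28, 41, 49, 50, 52 at positions 4,6,8,9,11,15,17.

7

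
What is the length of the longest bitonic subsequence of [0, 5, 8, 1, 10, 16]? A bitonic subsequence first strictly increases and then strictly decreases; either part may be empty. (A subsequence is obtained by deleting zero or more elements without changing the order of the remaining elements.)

One longest bitonic subsequence is 0, 5, 8, 10, 16 (positions 1,2,3,5,6): it rises to 16 then falls. Length 5 is optimal.

5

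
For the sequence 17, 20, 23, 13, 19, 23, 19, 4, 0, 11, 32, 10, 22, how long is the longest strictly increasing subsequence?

4

Let dp[i] be the longest increasing subsequence ending at position i. Then dp = [1, 2, 3, 1, 2, 3, 2, 1, 1, 2, 4, 2, 3].
The maximum is 4; one witness is 17, 20, 23, 32 at positions 1,2,3,11.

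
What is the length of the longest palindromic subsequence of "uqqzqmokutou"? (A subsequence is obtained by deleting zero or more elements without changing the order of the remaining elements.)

5

One longest palindromic subsequence is uotou (positions 1,7,10,11,12); it reads the same forward and backward, and the interval DP gives dp[1][12] = 5.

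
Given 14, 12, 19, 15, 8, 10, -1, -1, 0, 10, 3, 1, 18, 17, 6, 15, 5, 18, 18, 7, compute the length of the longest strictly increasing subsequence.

One longest increasing subsequence is -1, 0, 3, 6, 15, 18 (positions 7,9,11,15,16,18), of length 6; no longer one exists.

6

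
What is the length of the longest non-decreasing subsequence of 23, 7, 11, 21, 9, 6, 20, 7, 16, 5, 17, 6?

4

Scanning left to right, the best length ending at each element is: 23→1, 7→1, 11→2, 21→3, 9→2, 6→1, 20→3, 7→2, 16→3, 5→1, 17→4, 6→2.
So the longest non-decreasing subsequence has length 4, e.g. 7, 11, 16, 17.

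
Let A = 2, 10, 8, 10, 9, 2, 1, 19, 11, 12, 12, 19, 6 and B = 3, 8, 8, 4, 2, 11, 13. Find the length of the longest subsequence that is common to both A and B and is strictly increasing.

2

A longest common strictly increasing subsequence is 8, 11 (length 2); it appears in order in both A and B, and no longer such subsequence exists.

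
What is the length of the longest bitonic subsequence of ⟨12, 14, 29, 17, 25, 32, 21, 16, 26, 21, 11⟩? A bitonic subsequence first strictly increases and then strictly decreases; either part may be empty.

8

Let inc[i] be the LIS ending at i and dec[i] the longest strictly decreasing subsequence starting at i. inc = [1, 2, 3, 3, 4, 5, 4, 3, 5, 4, 1], dec = [2, 2, 5, 3, 4, 4, 3, 2, 3, 2, 1].
max_i inc[i]+dec[i]−1 = 8, with one witness 12, 14, 17, 25, 32, 26, 21, 11.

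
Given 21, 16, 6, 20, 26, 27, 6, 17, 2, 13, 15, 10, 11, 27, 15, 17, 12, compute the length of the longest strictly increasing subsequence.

5

Let dp[i] be the longest increasing subsequence ending at position i. Then dp = [1, 1, 1, 2, 3, 4, 1, 2, 1, 2, 3, 2, 3, 4, 4, 5, 4].
The maximum is 5; one witness is 6, 10, 11, 15, 17 at positions 3,12,13,15,16.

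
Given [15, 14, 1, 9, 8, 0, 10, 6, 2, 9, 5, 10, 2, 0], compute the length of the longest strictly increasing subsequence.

4

Let dp[i] be the longest increasing subsequence ending at position i. Then dp = [1, 1, 1, 2, 2, 1, 3, 2, 2, 3, 3, 4, 2, 1].
The maximum is 4; one witness is 1, 8, 9, 10 at positions 3,5,10,12.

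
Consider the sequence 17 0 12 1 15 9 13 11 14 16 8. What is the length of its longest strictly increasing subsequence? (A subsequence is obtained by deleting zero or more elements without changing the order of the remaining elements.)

Let dp[i] be the longest increasing subsequence ending at position i. Then dp = [1, 1, 2, 2, 3, 3, 4, 4, 5, 6, 3].
The maximum is 6; one witness is 0, 1, 9, 13, 14, 16 at positions 2,4,6,7,9,10.

6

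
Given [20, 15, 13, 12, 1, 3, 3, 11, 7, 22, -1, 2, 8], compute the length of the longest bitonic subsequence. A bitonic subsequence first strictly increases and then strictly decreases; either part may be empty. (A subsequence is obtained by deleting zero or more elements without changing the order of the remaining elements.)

7

Let inc[i] be the LIS ending at i and dec[i] the longest strictly decreasing subsequence starting at i. inc = [1, 1, 1, 1, 1, 2, 2, 3, 3, 4, 1, 2, 4], dec = [7, 6, 5, 4, 2, 2, 2, 3, 2, 2, 1, 1, 1].
max_i inc[i]+dec[i]−1 = 7, with one witness 20, 15, 13, 12, 11, 7, 2.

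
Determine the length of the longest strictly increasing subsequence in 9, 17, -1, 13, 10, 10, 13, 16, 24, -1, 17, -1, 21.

Let dp[i] be the longest increasing subsequence ending at position i. Then dp = [1, 2, 1, 2, 2, 2, 3, 4, 5, 1, 5, 1, 6].
The maximum is 6; one witness is 9, 10, 13, 16, 17, 21 at positions 1,5,7,8,11,13.

6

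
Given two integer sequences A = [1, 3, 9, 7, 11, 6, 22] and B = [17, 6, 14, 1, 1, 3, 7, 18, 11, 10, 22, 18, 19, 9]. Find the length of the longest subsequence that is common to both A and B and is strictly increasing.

5

A longest common strictly increasing subsequence is 1, 3, 7, 11, 22 (length 5); it appears in order in both A and B, and no longer such subsequence exists.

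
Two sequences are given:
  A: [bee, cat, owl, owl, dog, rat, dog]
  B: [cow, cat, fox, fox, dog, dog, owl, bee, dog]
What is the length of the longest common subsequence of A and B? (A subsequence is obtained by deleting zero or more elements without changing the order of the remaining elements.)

3

A longest common subsequence is cat, owl, dog (length 3); the LCS DP confirms no longer common subsequence exists.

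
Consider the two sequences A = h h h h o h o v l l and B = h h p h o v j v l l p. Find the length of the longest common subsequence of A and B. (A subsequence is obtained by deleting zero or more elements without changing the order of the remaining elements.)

7

Backtracking the LCS table gives one alignment: h (A1,B1) → h (A2,B2) → h (A4,B4) → o (A5,B5) → v (A8,B8) → l (A9,B9) → l (A10,B10).
So the longest common subsequence has length 7.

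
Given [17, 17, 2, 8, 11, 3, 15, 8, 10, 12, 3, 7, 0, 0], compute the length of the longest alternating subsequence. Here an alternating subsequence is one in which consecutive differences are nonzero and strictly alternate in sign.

10

Track the best alternating length ending on an up-step vs a down-step at each position: up/down = 1/1, 1/1, 1/2, 3/2, 3/2, 3/4, 5/2, 5/6, 7/6, 7/6, 3/8, 9/8, 1/10, 1/10.
The maximum over both is 10; one such subsequence is 17, 2, 8, 3, 15, 8, 10, 3, 7, 0.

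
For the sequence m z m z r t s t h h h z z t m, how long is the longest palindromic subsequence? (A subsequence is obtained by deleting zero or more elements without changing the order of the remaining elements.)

One longest palindromic subsequence is mzzhhhzzm (positions 1,2,4,9,10,11,12,13,15); it reads the same forward and backward, and the interval DP gives dp[1][15] = 9.

9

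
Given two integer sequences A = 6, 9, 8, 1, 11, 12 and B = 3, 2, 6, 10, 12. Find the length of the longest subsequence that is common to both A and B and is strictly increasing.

2

For each value that appears in both, track the longest common increasing run ending there.
The best achievable length is 2; one witness is 6, 12 (A-positions 1,6, B-positions 3,5).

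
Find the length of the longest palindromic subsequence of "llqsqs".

3

One longest palindromic subsequence is sqs (positions 4,5,6); it reads the same forward and backward, and the interval DP gives dp[1][6] = 3.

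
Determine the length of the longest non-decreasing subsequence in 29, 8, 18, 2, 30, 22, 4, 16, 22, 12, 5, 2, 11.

4

Let dp[i] be the longest non-decreasing subsequence ending at position i. Then dp = [1, 1, 2, 1, 3, 3, 2, 3, 4, 3, 3, 2, 4].
The maximum is 4; one witness is 8, 18, 22, 22 at positions 2,3,6,9.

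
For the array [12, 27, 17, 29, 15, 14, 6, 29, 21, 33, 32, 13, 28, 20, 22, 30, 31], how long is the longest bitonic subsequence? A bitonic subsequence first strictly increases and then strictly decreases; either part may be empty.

Let inc[i] be the LIS ending at i and dec[i] the longest strictly decreasing subsequence starting at i. inc = [1, 2, 2, 3, 2, 2, 1, 3, 3, 4, 4, 2, 4, 3, 4, 5, 6], dec = [2, 5, 4, 4, 3, 2, 1, 3, 2, 4, 3, 1, 2, 1, 1, 1, 1].
max_i inc[i]+dec[i]−1 = 7, with one witness 12, 27, 29, 33, 32, 28, 22.

7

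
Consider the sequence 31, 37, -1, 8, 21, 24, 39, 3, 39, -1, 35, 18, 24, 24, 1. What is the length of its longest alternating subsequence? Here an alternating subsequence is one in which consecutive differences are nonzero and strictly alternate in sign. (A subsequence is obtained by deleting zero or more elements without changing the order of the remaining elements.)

A longest alternating subsequence is 31, 37, -1, 8, 3, 39, -1, 35, 18, 24, 1 (positions 1,2,3,4,8,9,10,11,12,13,15); its 10 consecutive differences strictly alternate in sign, and length 11 is optimal.

11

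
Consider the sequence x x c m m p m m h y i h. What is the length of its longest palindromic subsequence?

One longest palindromic subsequence is mmpmm (positions 4,5,6,7,8); it reads the same forward and backward, and the interval DP gives dp[1][12] = 5.

5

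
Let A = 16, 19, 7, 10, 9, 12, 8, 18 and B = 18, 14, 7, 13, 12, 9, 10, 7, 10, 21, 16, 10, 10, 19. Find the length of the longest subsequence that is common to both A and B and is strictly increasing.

2

For each value that appears in both, track the longest common increasing run ending there.
The best achievable length is 2; one witness is 7, 12 (A-positions 3,6, B-positions 3,5).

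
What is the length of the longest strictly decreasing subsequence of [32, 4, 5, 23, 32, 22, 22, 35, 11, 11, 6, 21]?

5

Let dp[i] be the longest decreasing subsequence ending at position i. Then dp = [1, 2, 2, 2, 1, 3, 3, 1, 4, 4, 5, 4].
The maximum is 5; one witness is 32, 23, 22, 11, 6 at positions 1,4,6,9,11.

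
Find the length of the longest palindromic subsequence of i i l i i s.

5

One longest palindromic subsequence is iilii (positions 1,2,3,4,5); it reads the same forward and backward, and the interval DP gives dp[1][6] = 5.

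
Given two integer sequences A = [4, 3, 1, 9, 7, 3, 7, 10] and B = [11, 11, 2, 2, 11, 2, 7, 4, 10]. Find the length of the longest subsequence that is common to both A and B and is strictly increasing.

2

A longest common strictly increasing subsequence is 7, 10 (length 2); it appears in order in both A and B, and no longer such subsequence exists.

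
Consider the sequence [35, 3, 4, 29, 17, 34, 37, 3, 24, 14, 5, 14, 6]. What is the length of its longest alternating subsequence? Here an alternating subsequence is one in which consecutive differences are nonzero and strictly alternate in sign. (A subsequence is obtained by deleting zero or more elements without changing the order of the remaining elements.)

10

Track the best alternating length ending on an up-step vs a down-step at each position: up/down = 1/1, 1/2, 3/2, 3/2, 3/4, 5/2, 5/1, 1/6, 7/6, 7/8, 7/8, 9/8, 9/10.
The maximum over both is 10; one such subsequence is 35, 3, 29, 17, 34, 3, 24, 5, 14, 6.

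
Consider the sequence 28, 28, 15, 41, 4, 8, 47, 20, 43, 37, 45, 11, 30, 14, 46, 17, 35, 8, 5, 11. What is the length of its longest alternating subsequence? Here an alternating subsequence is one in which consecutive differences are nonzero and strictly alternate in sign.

Track the best alternating length ending on an up-step vs a down-step at each position: up/down = 1/1, 1/1, 1/2, 3/1, 1/4, 5/4, 5/1, 5/6, 7/6, 7/8, 9/6, 5/10, 11/10, 11/12, 13/6, 13/14, 15/14, 5/16, 5/16, 17/16.
The maximum over both is 17; one such subsequence is 28, 15, 41, 4, 47, 20, 43, 37, 45, 11, 30, 14, 46, 17, 35, 8, 11.

17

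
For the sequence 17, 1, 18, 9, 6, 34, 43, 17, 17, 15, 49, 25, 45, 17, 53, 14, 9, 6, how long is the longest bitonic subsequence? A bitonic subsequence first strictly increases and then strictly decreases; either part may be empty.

Let inc[i] be the LIS ending at i and dec[i] the longest strictly decreasing subsequence starting at i. inc = [1, 1, 2, 2, 2, 3, 4, 3, 3, 3, 5, 4, 5, 4, 6, 3, 3, 2], dec = [5, 1, 6, 2, 1, 6, 6, 5, 5, 4, 6, 5, 5, 4, 4, 3, 2, 1].
max_i inc[i]+dec[i]−1 = 10, with one witness 17, 18, 34, 43, 49, 45, 17, 14, 9, 6.

10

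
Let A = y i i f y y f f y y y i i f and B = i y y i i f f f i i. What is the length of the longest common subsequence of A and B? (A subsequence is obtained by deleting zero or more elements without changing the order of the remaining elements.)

A longest common subsequence is yiifffii (length 8); the LCS DP confirms no longer common subsequence exists.

8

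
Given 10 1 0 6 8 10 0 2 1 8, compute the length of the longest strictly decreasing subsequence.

4

One longest decreasing subsequence is 10, 6, 2, 1 (positions 1,4,8,9), of length 4; no longer one exists.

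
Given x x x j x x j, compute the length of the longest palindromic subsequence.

5

Using dp[i][j] = 2 + dp[i+1][j−1] if the ends match, else max(dp[i+1][j], dp[i][j−1]):
dp[1][7] = 5. A witness is xxjxx at positions 2,3,4,5,6.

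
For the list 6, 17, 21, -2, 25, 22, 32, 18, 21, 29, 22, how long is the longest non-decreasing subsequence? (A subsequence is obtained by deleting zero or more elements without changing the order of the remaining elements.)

One longest non-decreasing subsequence is 6, 17, 21, 25, 32 (positions 1,2,3,5,7), of length 5; no longer one exists.

5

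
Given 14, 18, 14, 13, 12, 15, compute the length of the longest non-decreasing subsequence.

3

One longest non-decreasing subsequence is 14, 14, 15 (positions 1,3,6), of length 3; no longer one exists.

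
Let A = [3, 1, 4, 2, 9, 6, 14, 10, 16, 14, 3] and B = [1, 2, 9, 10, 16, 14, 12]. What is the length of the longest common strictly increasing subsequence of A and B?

5

For each value that appears in both, track the longest common increasing run ending there.
The best achievable length is 5; one witness is 1, 2, 9, 10, 16 (A-positions 2,4,5,8,9, B-positions 1,2,3,4,5).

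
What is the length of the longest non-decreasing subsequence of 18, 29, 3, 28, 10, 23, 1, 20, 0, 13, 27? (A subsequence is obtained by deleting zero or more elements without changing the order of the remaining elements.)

Let dp[i] be the longest non-decreasing subsequence ending at position i. Then dp = [1, 2, 1, 2, 2, 3, 1, 3, 1, 3, 4].
The maximum is 4; one witness is 3, 10, 23, 27 at positions 3,5,6,11.

4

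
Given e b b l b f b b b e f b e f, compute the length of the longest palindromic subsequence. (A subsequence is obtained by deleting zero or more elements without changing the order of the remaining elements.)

9

One longest palindromic subsequence is ebfbbbfbe (positions 1,2,6,7,8,9,11,12,13); it reads the same forward and backward, and the interval DP gives dp[1][14] = 9.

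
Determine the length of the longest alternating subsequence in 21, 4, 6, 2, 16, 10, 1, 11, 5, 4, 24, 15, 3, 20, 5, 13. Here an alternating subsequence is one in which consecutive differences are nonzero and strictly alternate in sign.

A longest alternating subsequence is 21, 4, 6, 2, 16, 10, 11, 5, 24, 15, 20, 5, 13 (positions 1,2,3,4,5,6,8,9,11,12,14,15,16); its 12 consecutive differences strictly alternate in sign, and length 13 is optimal.

13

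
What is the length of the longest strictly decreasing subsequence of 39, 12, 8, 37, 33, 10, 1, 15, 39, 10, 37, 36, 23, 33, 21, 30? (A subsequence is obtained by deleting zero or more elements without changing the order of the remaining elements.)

5

One longest decreasing subsequence is 39, 37, 33, 10, 1 (positions 1,4,5,6,7), of length 5; no longer one exists.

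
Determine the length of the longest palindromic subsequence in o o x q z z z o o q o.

One longest palindromic subsequence is oqzzzqo (positions 1,4,5,6,7,10,11); it reads the same forward and backward, and the interval DP gives dp[1][11] = 7.

7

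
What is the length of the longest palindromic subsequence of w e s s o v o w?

5

Using dp[i][j] = 2 + dp[i+1][j−1] if the ends match, else max(dp[i+1][j], dp[i][j−1]):
dp[1][8] = 5. A witness is wovow at positions 1,5,6,7,8.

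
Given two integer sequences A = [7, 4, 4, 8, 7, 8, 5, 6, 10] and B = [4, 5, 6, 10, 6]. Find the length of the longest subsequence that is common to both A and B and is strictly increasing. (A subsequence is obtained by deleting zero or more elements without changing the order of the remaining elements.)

4

For each value that appears in both, track the longest common increasing run ending there.
The best achievable length is 4; one witness is 4, 5, 6, 10 (A-positions 2,7,8,9, B-positions 1,2,3,4).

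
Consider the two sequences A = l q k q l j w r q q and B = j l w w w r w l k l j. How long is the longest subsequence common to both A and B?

A longest common subsequence is lklj (length 4); the LCS DP confirms no longer common subsequence exists.

4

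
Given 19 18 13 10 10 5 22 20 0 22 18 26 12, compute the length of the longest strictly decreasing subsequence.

Let dp[i] be the longest decreasing subsequence ending at position i. Then dp = [1, 2, 3, 4, 4, 5, 1, 2, 6, 1, 3, 1, 4].
The maximum is 6; one witness is 19, 18, 13, 10, 5, 0 at positions 1,2,3,4,6,9.

6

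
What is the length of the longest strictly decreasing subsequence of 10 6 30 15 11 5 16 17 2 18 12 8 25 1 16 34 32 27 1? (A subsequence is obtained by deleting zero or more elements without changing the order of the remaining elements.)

Scanning left to right, the best length ending at each element is: 10→1, 6→2, 30→1, 15→2, 11→3, 5→4, 16→2, 17→2, 2→5, 18→2, 12→3, 8→4, 25→2, 1→6, 16→3, 34→1, 32→2, 27→3, 1→6.
So the longest decreasing subsequence has length 6, e.g. 30, 15, 11, 5, 2, 1.

6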